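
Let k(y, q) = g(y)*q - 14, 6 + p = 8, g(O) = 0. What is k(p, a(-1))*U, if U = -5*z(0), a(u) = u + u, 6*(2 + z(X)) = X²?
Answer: -140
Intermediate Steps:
z(X) = -2 + X²/6
p = 2 (p = -6 + 8 = 2)
a(u) = 2*u
k(y, q) = -14 (k(y, q) = 0*q - 14 = 0 - 14 = -14)
U = 10 (U = -5*(-2 + (⅙)*0²) = -5*(-2 + (⅙)*0) = -5*(-2 + 0) = -5*(-2) = 10)
k(p, a(-1))*U = -14*10 = -140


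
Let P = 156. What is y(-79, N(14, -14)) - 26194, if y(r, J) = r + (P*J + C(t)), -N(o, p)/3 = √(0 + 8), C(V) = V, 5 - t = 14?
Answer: -26282 - 936*√2 ≈ -27606.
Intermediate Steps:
t = -9 (t = 5 - 1*14 = 5 - 14 = -9)
N(o, p) = -6*√2 (N(o, p) = -3*√(0 + 8) = -6*√2)
y(r, J) = -9 + r + 156*J (y(r, J) = r + (156*J - 9) = r + (-9 + 156*J) = -9 + r + 156*J)
y(-79, N(14, -14)) - 26194 = (-9 - 79 + 156*(-6*√2)) - 26194 = (-9 - 79 - 936*√2) - 26194 = (-88 - 936*√2) - 26194 = -26282 - 936*√2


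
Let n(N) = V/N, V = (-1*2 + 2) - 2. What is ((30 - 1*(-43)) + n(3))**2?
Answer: 47089/9 ≈ 5232.1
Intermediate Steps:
V = -2 (V = (-2 + 2) - 2 = 0 - 2 = -2)
n(N) = -2/N
((30 - 1*(-43)) + n(3))**2 = ((30 - 1*(-43)) - 2/3)**2 = ((30 + 43) - 2*1/3)**2 = (73 - 2/3)**2 = (217/3)**2 = 47089/9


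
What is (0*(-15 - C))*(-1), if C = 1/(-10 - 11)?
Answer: 0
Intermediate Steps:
C = -1/21 (C = 1/(-21) = -1/21 ≈ -0.047619)
(0*(-15 - C))*(-1) = (0*(-15 - 1*(-1/21)))*(-1) = (0*(-15 + 1/21))*(-1) = (0*(-314/21))*(-1) = 0*(-1) = 0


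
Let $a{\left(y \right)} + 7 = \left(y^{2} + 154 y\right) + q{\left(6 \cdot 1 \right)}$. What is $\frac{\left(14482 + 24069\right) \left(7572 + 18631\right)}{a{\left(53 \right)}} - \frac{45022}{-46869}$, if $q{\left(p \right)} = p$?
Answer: $\frac{47345301089597}{514152930} \approx 92084.0$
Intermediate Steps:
$a{\left(y \right)} = -1 + y^{2} + 154 y$ ($a{\left(y \right)} = -7 + \left(\left(y^{2} + 154 y\right) + 6 \cdot 1\right) = -7 + \left(\left(y^{2} + 154 y\right) + 6\right) = -7 + \left(6 + y^{2} + 154 y\right) = -1 + y^{2} + 154 y$)
$\frac{\left(14482 + 24069\right) \left(7572 + 18631\right)}{a{\left(53 \right)}} - \frac{45022}{-46869} = \frac{\left(14482 + 24069\right) \left(7572 + 18631\right)}{-1 + 53^{2} + 154 \cdot 53} - \frac{45022}{-46869} = \frac{38551 \cdot 26203}{-1 + 2809 + 8162} - - \frac{45022}{46869} = \frac{1010151853}{10970} + \frac{45022}{46869} = \frac{47345301089597}{514152930}$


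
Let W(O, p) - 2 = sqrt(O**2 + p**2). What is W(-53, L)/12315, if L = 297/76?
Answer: 2/12315 + sqrt(16312993)/935940 ≈ 0.0044778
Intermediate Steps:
L = 297/76 (L = 297*(1/76) = 297/76 ≈ 3.9079)
W(O, p) = 2 + sqrt(O**2 + p**2)
W(-53, L)/12315 = (2 + sqrt((-53)**2 + (297/76)**2))/12315 = (2 + sqrt(2809 + 88209/5776))*(1/12315) = (2 + sqrt(16312993/5776))*(1/12315) = (2 + sqrt(16312993)/76)*(1/12315) = 2/12315 + sqrt(16312993)/935940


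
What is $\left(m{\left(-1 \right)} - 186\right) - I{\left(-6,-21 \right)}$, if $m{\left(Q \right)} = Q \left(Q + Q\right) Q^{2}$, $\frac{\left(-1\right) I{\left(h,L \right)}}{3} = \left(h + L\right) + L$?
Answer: $-328$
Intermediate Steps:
$I{\left(h,L \right)} = - 6 L - 3 h$ ($I{\left(h,L \right)} = - 3 \left(\left(h + L\right) + L\right) = - 3 \left(\left(L + h\right) + L\right) = - 3 \left(h + 2 L\right) = - 6 L - 3 h$)
$m{\left(Q \right)} = 2 Q^{4}$ ($m{\left(Q \right)} = Q 2 Q Q^{2} = 2 Q^{2} Q^{2} = 2 Q^{4}$)
$\left(m{\left(-1 \right)} - 186\right) - I{\left(-6,-21 \right)} = \left(2 \left(-1\right)^{4} - 186\right) - \left(\left(-6\right) \left(-21\right) - -18\right) = \left(2 \cdot 1 - 186\right) - \left(126 + 18\right) = \left(2 - 186\right) - 144 = -184 - 144 = -328$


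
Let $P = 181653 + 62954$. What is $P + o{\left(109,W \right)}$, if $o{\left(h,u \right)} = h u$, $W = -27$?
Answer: $241664$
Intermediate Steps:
$P = 244607$
$P + o{\left(109,W \right)} = 244607 + 109 \left(-27\right) = 244607 - 2943 = 241664$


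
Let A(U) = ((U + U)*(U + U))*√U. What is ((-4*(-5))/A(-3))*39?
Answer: -65*I*√3/9 ≈ -12.509*I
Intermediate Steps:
A(U) = 4*U^(5/2) (A(U) = ((2*U)*(2*U))*√U = (4*U²)*√U = 4*U^(5/2))
((-4*(-5))/A(-3))*39 = ((-4*(-5))/((4*(-3)^(5/2))))*39 = (20/(4*(9*I*√3)))*39 = (20/(36*I*√3))*39 = (-I*√3/108*20)*39 = -5*I*√3/27*39 = -65*I*√3/9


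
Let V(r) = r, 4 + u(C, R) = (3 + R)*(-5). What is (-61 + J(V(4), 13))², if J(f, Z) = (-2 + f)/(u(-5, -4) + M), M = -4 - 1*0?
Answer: 34225/9 ≈ 3802.8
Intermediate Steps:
M = -4 (M = -4 + 0 = -4)
u(C, R) = -19 - 5*R (u(C, R) = -4 + (3 + R)*(-5) = -4 + (-15 - 5*R) = -19 - 5*R)
J(f, Z) = ⅔ - f/3 (J(f, Z) = (-2 + f)/((-19 - 5*(-4)) - 4) = (-2 + f)/((-19 + 20) - 4) = (-2 + f)/(1 - 4) = (-2 + f)/(-3) = (-2 + f)*(-⅓) = ⅔ - f/3)
(-61 + J(V(4), 13))² = (-61 + (⅔ - ⅓*4))² = (-61 + (⅔ - 4/3))² = (-61 - ⅔)² = (-185/3)² = 34225/9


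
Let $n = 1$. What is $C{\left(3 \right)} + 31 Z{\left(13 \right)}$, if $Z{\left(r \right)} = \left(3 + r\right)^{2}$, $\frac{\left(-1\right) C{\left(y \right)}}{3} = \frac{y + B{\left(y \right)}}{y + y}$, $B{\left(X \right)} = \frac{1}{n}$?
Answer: $7934$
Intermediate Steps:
$B{\left(X \right)} = 1$ ($B{\left(X \right)} = 1^{-1} = 1$)
$C{\left(y \right)} = - \frac{3 \left(1 + y\right)}{2 y}$ ($C{\left(y \right)} = - 3 \frac{y + 1}{y + y} = - 3 \frac{1 + y}{2 y} = - \frac{3 \left(1 + y\right)}{2 y}$)
$C{\left(3 \right)} + 31 Z{\left(13 \right)} = \frac{3 \left(-1 - 3\right)}{2 \cdot 3} + 31 \left(3 + 13\right)^{2} = \frac{3}{2} \cdot \frac{1}{3} \left(-1 - 3\right) + 31 \cdot 16^{2} = \frac{3}{2} \cdot \frac{1}{3} \left(-4\right) + 31 \cdot 256 = -2 + 7936 = 7934$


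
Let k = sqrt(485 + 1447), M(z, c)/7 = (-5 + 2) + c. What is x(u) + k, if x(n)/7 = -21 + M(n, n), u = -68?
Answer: -3626 + 2*sqrt(483) ≈ -3582.0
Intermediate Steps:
M(z, c) = -21 + 7*c (M(z, c) = 7*((-5 + 2) + c) = 7*(-3 + c) = -21 + 7*c)
x(n) = -294 + 49*n (x(n) = 7*(-21 + (-21 + 7*n)) = 7*(-42 + 7*n) = -294 + 49*n)
k = 2*sqrt(483) (k = sqrt(1932) = 2*sqrt(483) ≈ 43.955)
x(u) + k = (-294 + 49*(-68)) + 2*sqrt(483) = (-294 - 3332) + 2*sqrt(483) = -3626 + 2*sqrt(483)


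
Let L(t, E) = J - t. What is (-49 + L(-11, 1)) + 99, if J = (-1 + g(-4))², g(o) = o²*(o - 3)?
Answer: 12830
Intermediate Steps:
g(o) = o²*(-3 + o)
J = 12769 (J = (-1 + (-4)²*(-3 - 4))² = (-1 + 16*(-7))² = (-1 - 112)² = (-113)² = 12769)
L(t, E) = 12769 - t
(-49 + L(-11, 1)) + 99 = (-49 + (12769 - 1*(-11))) + 99 = (-49 + (12769 + 11)) + 99 = (-49 + 12780) + 99 = 12731 + 99 = 12830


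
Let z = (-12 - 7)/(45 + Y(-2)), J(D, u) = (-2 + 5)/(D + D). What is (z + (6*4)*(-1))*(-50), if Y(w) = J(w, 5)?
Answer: 216200/177 ≈ 1221.5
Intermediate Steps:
J(D, u) = 3/(2*D) (J(D, u) = 3/((2*D)) = 3*(1/(2*D)) = 3/(2*D))
Y(w) = 3/(2*w)
z = -76/177 (z = (-12 - 7)/(45 + (3/2)/(-2)) = -19/(45 + (3/2)*(-½)) = -19/(45 - ¾) = -19/177/4 = -19*4/177 = -76/177 ≈ -0.42938)
(z + (6*4)*(-1))*(-50) = (-76/177 + (6*4)*(-1))*(-50) = (-76/177 + 24*(-1))*(-50) = (-76/177 - 24)*(-50) = -4324/177*(-50) = 216200/177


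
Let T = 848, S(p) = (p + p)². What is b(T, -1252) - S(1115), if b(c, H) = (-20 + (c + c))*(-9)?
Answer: -4987984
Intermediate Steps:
S(p) = 4*p² (S(p) = (2*p)² = 4*p²)
b(c, H) = 180 - 18*c (b(c, H) = (-20 + 2*c)*(-9) = 180 - 18*c)
b(T, -1252) - S(1115) = (180 - 18*848) - 4*1115² = (180 - 15264) - 4*1243225 = -15084 - 1*4972900 = -15084 - 4972900 = -4987984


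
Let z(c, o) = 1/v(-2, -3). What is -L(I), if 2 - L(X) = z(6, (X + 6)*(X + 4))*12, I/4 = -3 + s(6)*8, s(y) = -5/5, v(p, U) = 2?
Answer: 4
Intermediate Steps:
s(y) = -1 (s(y) = -5*⅕ = -1)
z(c, o) = ½ (z(c, o) = 1/2 = 1*(½) = ½)
I = -44 (I = 4*(-3 - 1*8) = 4*(-3 - 8) = 4*(-11) = -44)
L(X) = -4 (L(X) = 2 - 12/2 = 2 - 1*6 = 2 - 6 = -4)
-L(I) = -1*(-4) = 4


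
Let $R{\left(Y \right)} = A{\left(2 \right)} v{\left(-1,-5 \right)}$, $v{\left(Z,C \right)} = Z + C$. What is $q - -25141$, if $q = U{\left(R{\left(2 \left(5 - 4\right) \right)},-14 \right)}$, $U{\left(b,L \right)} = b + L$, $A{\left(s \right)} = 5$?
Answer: $25097$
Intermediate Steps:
$v{\left(Z,C \right)} = C + Z$
$R{\left(Y \right)} = -30$ ($R{\left(Y \right)} = 5 \left(-5 - 1\right) = 5 \left(-6\right) = -30$)
$U{\left(b,L \right)} = L + b$
$q = -44$ ($q = -14 - 30 = -44$)
$q - -25141 = -44 - -25141 = -44 + 25141 = 25097$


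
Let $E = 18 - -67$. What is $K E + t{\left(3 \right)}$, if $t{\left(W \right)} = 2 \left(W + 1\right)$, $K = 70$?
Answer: $5958$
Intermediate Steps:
$E = 85$ ($E = 18 + 67 = 85$)
$t{\left(W \right)} = 2 + 2 W$ ($t{\left(W \right)} = 2 \left(1 + W\right) = 2 + 2 W$)
$K E + t{\left(3 \right)} = 70 \cdot 85 + \left(2 + 2 \cdot 3\right) = 5950 + \left(2 + 6\right) = 5950 + 8 = 5958$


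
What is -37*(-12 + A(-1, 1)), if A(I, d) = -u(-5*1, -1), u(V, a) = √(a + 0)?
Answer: 444 + 37*I ≈ 444.0 + 37.0*I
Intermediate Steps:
u(V, a) = √a
A(I, d) = -I (A(I, d) = -√(-1) = -I)
-37*(-12 + A(-1, 1)) = -37*(-12 - I) = 444 + 37*I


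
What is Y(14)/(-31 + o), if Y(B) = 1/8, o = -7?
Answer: -1/304 ≈ -0.0032895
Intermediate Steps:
Y(B) = 1/8
Y(14)/(-31 + o) = (1/8)/(-31 - 7) = (1/8)/(-38) = -1/38*1/8 = -1/304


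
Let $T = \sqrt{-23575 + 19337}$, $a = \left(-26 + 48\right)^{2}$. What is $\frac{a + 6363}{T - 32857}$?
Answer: $- \frac{224971879}{1079586687} - \frac{6847 i \sqrt{4238}}{1079586687} \approx -0.20839 - 0.00041288 i$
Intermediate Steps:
$a = 484$ ($a = 22^{2} = 484$)
$T = i \sqrt{4238}$ ($T = \sqrt{-4238} = i \sqrt{4238} \approx 65.1 i$)
$\frac{a + 6363}{T - 32857} = \frac{484 + 6363}{i \sqrt{4238} - 32857} = \frac{6847}{-32857 + i \sqrt{4238}}$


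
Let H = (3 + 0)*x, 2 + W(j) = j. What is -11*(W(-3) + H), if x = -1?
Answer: 88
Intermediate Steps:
W(j) = -2 + j
H = -3 (H = (3 + 0)*(-1) = 3*(-1) = -3)
-11*(W(-3) + H) = -11*((-2 - 3) - 3) = -11*(-5 - 3) = -11*(-8) = 88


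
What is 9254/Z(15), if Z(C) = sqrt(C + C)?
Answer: 4627*sqrt(30)/15 ≈ 1689.5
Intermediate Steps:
Z(C) = sqrt(2)*sqrt(C) (Z(C) = sqrt(2*C) = sqrt(2)*sqrt(C))
9254/Z(15) = 9254/((sqrt(2)*sqrt(15))) = 9254/(sqrt(30)) = 9254*(sqrt(30)/30) = 4627*sqrt(30)/15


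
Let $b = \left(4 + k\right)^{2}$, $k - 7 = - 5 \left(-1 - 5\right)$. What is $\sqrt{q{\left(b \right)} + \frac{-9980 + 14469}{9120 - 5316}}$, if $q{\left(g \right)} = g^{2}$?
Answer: $\frac{\sqrt{10222488565683}}{1902} \approx 1681.0$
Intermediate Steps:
$k = 37$ ($k = 7 - 5 \left(-1 - 5\right) = 7 - -30 = 7 + 30 = 37$)
$b = 1681$ ($b = \left(4 + 37\right)^{2} = 41^{2} = 1681$)
$\sqrt{q{\left(b \right)} + \frac{-9980 + 14469}{9120 - 5316}} = \sqrt{1681^{2} + \frac{-9980 + 14469}{9120 - 5316}} = \sqrt{2825761 + \frac{4489}{3804}} = \sqrt{\frac{10749199333}{3804}} = \frac{\sqrt{10222488565683}}{1902}$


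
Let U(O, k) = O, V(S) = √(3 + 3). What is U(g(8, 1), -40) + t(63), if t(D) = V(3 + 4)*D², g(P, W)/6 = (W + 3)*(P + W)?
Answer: 216 + 3969*√6 ≈ 9938.0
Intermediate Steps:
g(P, W) = 6*(3 + W)*(P + W) (g(P, W) = 6*((W + 3)*(P + W)) = 6*((3 + W)*(P + W)) = 6*(3 + W)*(P + W))
V(S) = √6
t(D) = √6*D²
U(g(8, 1), -40) + t(63) = (6*1² + 18*8 + 18*1 + 6*8*1) + √6*63² = (6*1 + 144 + 18 + 48) + √6*3969 = (6 + 144 + 18 + 48) + 3969*√6 = 216 + 3969*√6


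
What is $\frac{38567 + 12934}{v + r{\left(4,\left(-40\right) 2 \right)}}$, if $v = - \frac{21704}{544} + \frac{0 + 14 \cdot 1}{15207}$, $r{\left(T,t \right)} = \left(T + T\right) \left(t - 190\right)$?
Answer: $- \frac{53255948076}{2274859799} \approx -23.411$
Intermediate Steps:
$r{\left(T,t \right)} = 2 T \left(-190 + t\right)$
$v = - \frac{41255639}{1034076}$ ($v = \left(-21704\right) \frac{1}{544} + \left(0 + 14\right) \frac{1}{15207} = - \frac{2713}{68} + 14 \cdot \frac{1}{15207} = - \frac{2713}{68} + \frac{14}{15207} = - \frac{41255639}{1034076} \approx -39.896$)
$\frac{38567 + 12934}{v + r{\left(4,\left(-40\right) 2 \right)}} = \frac{38567 + 12934}{- \frac{41255639}{1034076} + 2 \cdot 4 \left(-190 - 80\right)} = \frac{51501}{- \frac{41255639}{1034076} + 2 \cdot 4 \left(-190 - 80\right)} = \frac{51501}{- \frac{41255639}{1034076} + 2 \cdot 4 \left(-270\right)} = \frac{51501}{- \frac{41255639}{1034076} - 2160} = \frac{51501}{- \frac{2274859799}{1034076}} = 51501 \left(- \frac{1034076}{2274859799}\right) = - \frac{53255948076}{2274859799}$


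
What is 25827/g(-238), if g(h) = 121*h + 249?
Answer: -25827/28549 ≈ -0.90466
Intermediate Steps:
g(h) = 249 + 121*h
25827/g(-238) = 25827/(249 + 121*(-238)) = 25827/(249 - 28798) = 25827/(-28549) = 25827*(-1/28549) = -25827/28549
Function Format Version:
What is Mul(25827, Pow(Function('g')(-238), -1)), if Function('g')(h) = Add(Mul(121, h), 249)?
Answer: Rational(-25827, 28549) ≈ -0.90466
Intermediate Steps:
Function('g')(h) = Add(249, Mul(121, h))
Mul(25827, Pow(Function('g')(-238), -1)) = Mul(25827, Pow(Add(249, Mul(121, -238)), -1)) = Mul(25827, Pow(Add(249, -28798), -1)) = Mul(25827, Pow(-28549, -1)) = Mul(25827, Rational(-1, 28549)) = Rational(-25827, 28549)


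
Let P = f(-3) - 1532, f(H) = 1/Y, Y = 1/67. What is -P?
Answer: 1465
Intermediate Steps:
Y = 1/67 ≈ 0.014925
f(H) = 67 (f(H) = 1/(1/67) = 67)
P = -1465 (P = 67 - 1532 = -1465)
-P = -1*(-1465) = 1465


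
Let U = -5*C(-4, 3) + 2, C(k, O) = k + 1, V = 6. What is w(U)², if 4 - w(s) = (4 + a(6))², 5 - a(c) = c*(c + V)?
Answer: 15721225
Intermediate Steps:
C(k, O) = 1 + k
a(c) = 5 - c*(6 + c) (a(c) = 5 - c*(c + 6) = 5 - c*(6 + c))
U = 17 (U = -5*(1 - 4) + 2 = -5*(-3) + 2 = 15 + 2 = 17)
w(s) = -3965 (w(s) = 4 - (4 + (5 - 1*6² - 6*6))² = 4 - (4 + (5 - 1*36 - 36))² = 4 - (4 + (5 - 36 - 36))² = 4 - (4 - 67)² = 4 - 1*(-63)² = 4 - 1*3969 = 4 - 3969 = -3965)
w(U)² = (-3965)² = 15721225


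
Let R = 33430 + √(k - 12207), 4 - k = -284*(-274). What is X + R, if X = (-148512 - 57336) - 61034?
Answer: -233452 + I*√90019 ≈ -2.3345e+5 + 300.03*I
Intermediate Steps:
k = -77812 (k = 4 - (-284)*(-274) = 4 - 1*77816 = 4 - 77816 = -77812)
R = 33430 + I*√90019 (R = 33430 + √(-77812 - 12207) = 33430 + √(-90019) = 33430 + I*√90019 ≈ 33430.0 + 300.03*I)
X = -266882 (X = -205848 - 61034 = -266882)
X + R = -266882 + (33430 + I*√90019) = -233452 + I*√90019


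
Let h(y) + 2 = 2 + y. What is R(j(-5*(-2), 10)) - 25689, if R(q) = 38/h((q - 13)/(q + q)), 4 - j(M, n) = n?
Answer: -25665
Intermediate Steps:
j(M, n) = 4 - n
h(y) = y (h(y) = -2 + (2 + y) = y)
R(q) = 76*q/(-13 + q) (R(q) = 38/(((q - 13)/(q + q))) = 38/(((-13 + q)/((2*q)))) = 38/(((-13 + q)*(1/(2*q)))) = 38/(((-13 + q)/(2*q))) = 38*(2*q/(-13 + q)) = 76*q/(-13 + q))
R(j(-5*(-2), 10)) - 25689 = 76*(4 - 1*10)/(-13 + (4 - 1*10)) - 25689 = 76*(4 - 10)/(-13 + (4 - 10)) - 25689 = 76*(-6)/(-13 - 6) - 25689 = 76*(-6)/(-19) - 25689 = 76*(-6)*(-1/19) - 25689 = 24 - 25689 = -25665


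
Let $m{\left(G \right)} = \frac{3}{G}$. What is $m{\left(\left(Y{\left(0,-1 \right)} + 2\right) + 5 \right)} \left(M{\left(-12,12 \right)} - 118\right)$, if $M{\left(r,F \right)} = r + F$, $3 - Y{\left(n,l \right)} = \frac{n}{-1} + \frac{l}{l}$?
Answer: $- \frac{118}{3} \approx -39.333$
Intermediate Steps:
$Y{\left(n,l \right)} = 2 + n$ ($Y{\left(n,l \right)} = 3 - \left(\frac{n}{-1} + \frac{l}{l}\right) = 3 - \left(n \left(-1\right) + 1\right) = 3 - \left(- n + 1\right) = 3 - \left(1 - n\right) = 3 + \left(-1 + n\right) = 2 + n$)
$M{\left(r,F \right)} = F + r$
$m{\left(\left(Y{\left(0,-1 \right)} + 2\right) + 5 \right)} \left(M{\left(-12,12 \right)} - 118\right) = \frac{3}{\left(\left(2 + 0\right) + 2\right) + 5} \left(\left(12 - 12\right) - 118\right) = \frac{3}{\left(2 + 2\right) + 5} \left(0 - 118\right) = \frac{3}{4 + 5} \left(-118\right) = \frac{3}{9} \left(-118\right) = 3 \cdot \frac{1}{9} \left(-118\right) = \frac{1}{3} \left(-118\right) = - \frac{118}{3}$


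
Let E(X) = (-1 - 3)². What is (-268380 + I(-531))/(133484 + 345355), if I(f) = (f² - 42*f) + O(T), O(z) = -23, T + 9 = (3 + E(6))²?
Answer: 35860/478839 ≈ 0.074889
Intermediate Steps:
E(X) = 16 (E(X) = (-4)² = 16)
T = 352 (T = -9 + (3 + 16)² = -9 + 19² = -9 + 361 = 352)
I(f) = -23 + f² - 42*f (I(f) = (f² - 42*f) - 23 = -23 + f² - 42*f)
(-268380 + I(-531))/(133484 + 345355) = (-268380 + (-23 + (-531)² - 42*(-531)))/(133484 + 345355) = (-268380 + (-23 + 281961 + 22302))/478839 = (-268380 + 304240)*(1/478839) = 35860*(1/478839) = 35860/478839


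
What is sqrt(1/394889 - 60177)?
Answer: 2*I*sqrt(2345960061228982)/394889 ≈ 245.31*I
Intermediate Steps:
sqrt(1/394889 - 60177) = sqrt(-23763235352/394889) = 2*I*sqrt(2345960061228982)/394889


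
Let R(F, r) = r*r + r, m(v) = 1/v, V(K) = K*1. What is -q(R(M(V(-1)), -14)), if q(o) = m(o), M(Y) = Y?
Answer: -1/182 ≈ -0.0054945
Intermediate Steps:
V(K) = K
R(F, r) = r + r² (R(F, r) = r² + r = r + r²)
q(o) = 1/o
-q(R(M(V(-1)), -14)) = -1/((-14*(1 - 14))) = -1/((-14*(-13))) = -1/182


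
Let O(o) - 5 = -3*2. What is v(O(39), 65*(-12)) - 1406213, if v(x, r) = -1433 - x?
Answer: -1407645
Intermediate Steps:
O(o) = -1 (O(o) = 5 - 3*2 = 5 - 6 = -1)
v(O(39), 65*(-12)) - 1406213 = (-1433 - 1*(-1)) - 1406213 = (-1433 + 1) - 1406213 = -1432 - 1406213 = -1407645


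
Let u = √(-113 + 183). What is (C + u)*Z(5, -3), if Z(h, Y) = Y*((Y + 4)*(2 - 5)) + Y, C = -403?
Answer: -2418 + 6*√70 ≈ -2367.8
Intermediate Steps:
u = √70 ≈ 8.3666
Z(h, Y) = Y + Y*(-12 - 3*Y) (Z(h, Y) = Y*((4 + Y)*(-3)) + Y = Y*(-12 - 3*Y) + Y = Y + Y*(-12 - 3*Y))
(C + u)*Z(5, -3) = (-403 + √70)*(-1*(-3)*(11 + 3*(-3))) = (-403 + √70)*(-1*(-3)*(11 - 9)) = (-403 + √70)*(-1*(-3)*2) = (-403 + √70)*6 = -2418 + 6*√70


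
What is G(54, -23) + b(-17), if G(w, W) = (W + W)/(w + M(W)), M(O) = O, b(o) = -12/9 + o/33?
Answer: -3409/1023 ≈ -3.3324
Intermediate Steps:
b(o) = -4/3 + o/33 (b(o) = -12*1/9 + o*(1/33) = -4/3 + o/33)
G(w, W) = 2*W/(W + w) (G(w, W) = (W + W)/(w + W) = (2*W)/(W + w) = 2*W/(W + w))
G(54, -23) + b(-17) = 2*(-23)/(-23 + 54) + (-4/3 + (1/33)*(-17)) = 2*(-23)/31 + (-4/3 - 17/33) = 2*(-23)*(1/31) - 61/33 = -46/31 - 61/33 = -3409/1023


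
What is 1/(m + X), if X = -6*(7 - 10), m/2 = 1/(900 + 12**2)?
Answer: 522/9397 ≈ 0.055550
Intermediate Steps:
m = 1/522 (m = 2/(900 + 12**2) = 2/(900 + 144) = 2/1044 = 2*(1/1044) = 1/522 ≈ 0.0019157)
X = 18 (X = -6*(-3) = 18)
1/(m + X) = 1/(1/522 + 18) = 1/(9397/522) = 522/9397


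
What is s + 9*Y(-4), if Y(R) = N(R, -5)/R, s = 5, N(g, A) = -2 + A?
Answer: 83/4 ≈ 20.750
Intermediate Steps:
Y(R) = -7/R (Y(R) = (-2 - 5)/R = -7/R)
s + 9*Y(-4) = 5 + 9*(-7/(-4)) = 5 + 9*(-7*(-¼)) = 5 + 9*(7/4) = 5 + 63/4 = 83/4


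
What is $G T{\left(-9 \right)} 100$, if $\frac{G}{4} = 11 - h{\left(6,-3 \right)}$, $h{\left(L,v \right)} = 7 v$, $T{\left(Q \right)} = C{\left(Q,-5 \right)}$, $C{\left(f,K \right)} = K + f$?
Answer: $-179200$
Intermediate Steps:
$T{\left(Q \right)} = -5 + Q$
$G = 128$ ($G = 4 \left(11 - 7 \left(-3\right)\right) = 4 \left(11 - -21\right) = 4 \left(11 + 21\right) = 4 \cdot 32 = 128$)
$G T{\left(-9 \right)} 100 = 128 \left(-5 - 9\right) 100 = 128 \left(-14\right) 100 = \left(-1792\right) 100 = -179200$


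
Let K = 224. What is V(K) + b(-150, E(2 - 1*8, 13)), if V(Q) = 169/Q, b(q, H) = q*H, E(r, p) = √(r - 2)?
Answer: 169/224 - 300*I*√2 ≈ 0.75446 - 424.26*I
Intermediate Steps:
E(r, p) = √(-2 + r)
b(q, H) = H*q
V(K) + b(-150, E(2 - 1*8, 13)) = 169/224 + √(-2 + (2 - 1*8))*(-150) = 169*(1/224) + √(-2 + (2 - 8))*(-150) = 169/224 + √(-2 - 6)*(-150) = 169/224 + √(-8)*(-150) = 169/224 + (2*I*√2)*(-150) = 169/224 - 300*I*√2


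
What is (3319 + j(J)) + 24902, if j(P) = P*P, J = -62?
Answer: 32065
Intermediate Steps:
j(P) = P²
(3319 + j(J)) + 24902 = (3319 + (-62)²) + 24902 = (3319 + 3844) + 24902 = 7163 + 24902 = 32065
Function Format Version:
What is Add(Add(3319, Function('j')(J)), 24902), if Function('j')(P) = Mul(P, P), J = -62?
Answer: 32065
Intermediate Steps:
Function('j')(P) = Pow(P, 2)
Add(Add(3319, Function('j')(J)), 24902) = Add(Add(3319, Pow(-62, 2)), 24902) = Add(Add(3319, 3844), 24902) = Add(7163, 24902) = 32065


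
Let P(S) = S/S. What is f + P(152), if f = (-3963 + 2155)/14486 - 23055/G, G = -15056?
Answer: 262427349/109050608 ≈ 2.4065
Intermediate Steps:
f = 153376741/109050608 (f = (-3963 + 2155)/14486 - 23055/(-15056) = -1808*1/14486 - 23055*(-1/15056) = -904/7243 + 23055/15056 = 153376741/109050608 ≈ 1.4065)
P(S) = 1
f + P(152) = 153376741/109050608 + 1 = 262427349/109050608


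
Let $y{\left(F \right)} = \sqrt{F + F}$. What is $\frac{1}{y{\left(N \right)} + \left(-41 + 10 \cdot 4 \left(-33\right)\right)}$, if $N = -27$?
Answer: $- \frac{1361}{1852375} - \frac{3 i \sqrt{6}}{1852375} \approx -0.00073473 - 3.9671 \cdot 10^{-6} i$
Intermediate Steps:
$y{\left(F \right)} = \sqrt{2} \sqrt{F}$ ($y{\left(F \right)} = \sqrt{2 F} = \sqrt{2} \sqrt{F}$)
$\frac{1}{y{\left(N \right)} + \left(-41 + 10 \cdot 4 \left(-33\right)\right)} = \frac{1}{\sqrt{2} \sqrt{-27} + \left(-41 + 10 \cdot 4 \left(-33\right)\right)} = \frac{1}{\sqrt{2} \cdot 3 i \sqrt{3} + \left(-41 + 40 \left(-33\right)\right)} = \frac{1}{3 i \sqrt{6} - 1361} = \frac{1}{-1361 + 3 i \sqrt{6}}$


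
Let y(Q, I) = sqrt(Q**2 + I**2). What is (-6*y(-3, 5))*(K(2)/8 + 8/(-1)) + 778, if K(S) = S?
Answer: 778 + 93*sqrt(34)/2 ≈ 1049.1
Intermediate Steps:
y(Q, I) = sqrt(I**2 + Q**2)
(-6*y(-3, 5))*(K(2)/8 + 8/(-1)) + 778 = (-6*sqrt(5**2 + (-3)**2))*(2/8 + 8/(-1)) + 778 = (-6*sqrt(25 + 9))*(2*(1/8) + 8*(-1)) + 778 = (-6*sqrt(34))*(1/4 - 8) + 778 = -6*sqrt(34)*(-31/4) + 778 = 93*sqrt(34)/2 + 778 = 778 + 93*sqrt(34)/2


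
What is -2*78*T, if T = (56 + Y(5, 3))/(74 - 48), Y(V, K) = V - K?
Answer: -348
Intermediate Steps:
T = 29/13 (T = (56 + (5 - 1*3))/(74 - 48) = (56 + (5 - 3))/26 = (56 + 2)*(1/26) = 58*(1/26) = 29/13 ≈ 2.2308)
-2*78*T = -2*78*29/13 = -156*29/13 = -1*348 = -348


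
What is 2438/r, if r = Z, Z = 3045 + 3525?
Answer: 1219/3285 ≈ 0.37108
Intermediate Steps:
Z = 6570
r = 6570
2438/r = 2438/6570 = 2438*(1/6570) = 1219/3285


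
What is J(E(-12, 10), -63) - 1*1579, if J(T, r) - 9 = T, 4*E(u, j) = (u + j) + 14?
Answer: -1567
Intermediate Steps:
E(u, j) = 7/2 + j/4 + u/4 (E(u, j) = ((u + j) + 14)/4 = ((j + u) + 14)/4 = (14 + j + u)/4 = 7/2 + j/4 + u/4)
J(T, r) = 9 + T
J(E(-12, 10), -63) - 1*1579 = (9 + (7/2 + (¼)*10 + (¼)*(-12))) - 1*1579 = (9 + (7/2 + 5/2 - 3)) - 1579 = (9 + 3) - 1579 = 12 - 1579 = -1567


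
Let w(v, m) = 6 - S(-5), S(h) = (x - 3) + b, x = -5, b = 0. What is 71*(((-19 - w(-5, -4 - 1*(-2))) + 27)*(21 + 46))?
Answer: -28542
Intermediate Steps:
S(h) = -8 (S(h) = (-5 - 3) + 0 = -8 + 0 = -8)
w(v, m) = 14 (w(v, m) = 6 - 1*(-8) = 6 + 8 = 14)
71*(((-19 - w(-5, -4 - 1*(-2))) + 27)*(21 + 46)) = 71*(((-19 - 1*14) + 27)*(21 + 46)) = 71*(((-19 - 14) + 27)*67) = 71*((-33 + 27)*67) = 71*(-6*67) = 71*(-402) = -28542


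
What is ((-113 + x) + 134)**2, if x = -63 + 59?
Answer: 289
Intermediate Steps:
x = -4
((-113 + x) + 134)**2 = ((-113 - 4) + 134)**2 = (-117 + 134)**2 = 17**2 = 289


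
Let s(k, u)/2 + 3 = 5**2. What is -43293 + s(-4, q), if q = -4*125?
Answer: -43249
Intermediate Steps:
q = -500
s(k, u) = 44 (s(k, u) = -6 + 2*5**2 = -6 + 2*25 = -6 + 50 = 44)
-43293 + s(-4, q) = -43293 + 44 = -43249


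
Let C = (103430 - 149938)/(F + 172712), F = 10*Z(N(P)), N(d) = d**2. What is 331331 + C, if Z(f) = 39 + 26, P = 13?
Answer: 4102868451/12383 ≈ 3.3133e+5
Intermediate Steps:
Z(f) = 65
F = 650 (F = 10*65 = 650)
C = -3322/12383 (C = (103430 - 149938)/(650 + 172712) = -46508/173362 = -46508*1/173362 = -3322/12383 ≈ -0.26827)
331331 + C = 331331 - 3322/12383 = 4102868451/12383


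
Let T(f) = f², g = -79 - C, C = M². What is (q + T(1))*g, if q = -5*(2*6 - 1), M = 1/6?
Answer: 8535/2 ≈ 4267.5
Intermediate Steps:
M = ⅙ ≈ 0.16667
C = 1/36 (C = (⅙)² = 1/36 ≈ 0.027778)
g = -2845/36 (g = -79 - 1*1/36 = -79 - 1/36 = -2845/36 ≈ -79.028)
q = -55 (q = -5*(12 - 1) = -5*11 = -55)
(q + T(1))*g = (-55 + 1²)*(-2845/36) = (-55 + 1)*(-2845/36) = -54*(-2845/36) = 8535/2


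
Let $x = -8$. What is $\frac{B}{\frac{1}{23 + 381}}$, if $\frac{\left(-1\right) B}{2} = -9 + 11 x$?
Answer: $78376$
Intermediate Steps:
$B = 194$ ($B = - 2 \left(-9 + 11 \left(-8\right)\right) = - 2 \left(-9 - 88\right) = \left(-2\right) \left(-97\right) = 194$)
$\frac{B}{\frac{1}{23 + 381}} = \frac{194}{\frac{1}{23 + 381}} = \frac{194}{\frac{1}{404}} = 194 \frac{1}{\frac{1}{404}} = 194 \cdot 404 = 78376$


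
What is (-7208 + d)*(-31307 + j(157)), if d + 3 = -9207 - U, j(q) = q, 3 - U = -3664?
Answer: 625647750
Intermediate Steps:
U = 3667 (U = 3 - 1*(-3664) = 3 + 3664 = 3667)
d = -12877 (d = -3 + (-9207 - 1*3667) = -3 + (-9207 - 3667) = -3 - 12874 = -12877)
(-7208 + d)*(-31307 + j(157)) = (-7208 - 12877)*(-31307 + 157) = -20085*(-31150) = 625647750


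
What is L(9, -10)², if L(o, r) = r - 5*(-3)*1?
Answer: 25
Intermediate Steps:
L(o, r) = 15 + r (L(o, r) = r + 15*1 = r + 15 = 15 + r)
L(9, -10)² = (15 - 10)² = 5² = 25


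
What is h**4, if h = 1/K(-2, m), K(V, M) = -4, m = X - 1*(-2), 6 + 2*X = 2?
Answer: 1/256 ≈ 0.0039063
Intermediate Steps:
X = -2 (X = -3 + (1/2)*2 = -3 + 1 = -2)
m = 0 (m = -2 - 1*(-2) = -2 + 2 = 0)
h = -1/4 (h = 1/(-4) = 1*(-1/4) = -1/4 ≈ -0.25000)
h**4 = (-1/4)**4 = 1/256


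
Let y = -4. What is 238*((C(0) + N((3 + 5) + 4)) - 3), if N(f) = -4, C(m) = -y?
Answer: -714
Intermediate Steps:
C(m) = 4 (C(m) = -1*(-4) = 4)
238*((C(0) + N((3 + 5) + 4)) - 3) = 238*((4 - 4) - 3) = 238*(0 - 3) = 238*(-3) = -714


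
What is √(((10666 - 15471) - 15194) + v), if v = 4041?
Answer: I*√15958 ≈ 126.32*I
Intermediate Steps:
√(((10666 - 15471) - 15194) + v) = √(((10666 - 15471) - 15194) + 4041) = √((-4805 - 15194) + 4041) = √(-19999 + 4041) = √(-15958) = I*√15958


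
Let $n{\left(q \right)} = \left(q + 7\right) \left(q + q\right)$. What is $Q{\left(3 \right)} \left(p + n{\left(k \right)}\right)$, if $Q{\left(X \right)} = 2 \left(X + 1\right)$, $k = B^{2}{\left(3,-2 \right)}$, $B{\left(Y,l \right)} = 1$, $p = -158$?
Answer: $-1136$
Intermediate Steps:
$k = 1$ ($k = 1^{2} = 1$)
$Q{\left(X \right)} = 2 + 2 X$ ($Q{\left(X \right)} = 2 \left(1 + X\right) = 2 + 2 X$)
$n{\left(q \right)} = 2 q \left(7 + q\right)$ ($n{\left(q \right)} = \left(7 + q\right) 2 q = 2 q \left(7 + q\right)$)
$Q{\left(3 \right)} \left(p + n{\left(k \right)}\right) = \left(2 + 2 \cdot 3\right) \left(-158 + 2 \cdot 1 \left(7 + 1\right)\right) = \left(2 + 6\right) \left(-158 + 2 \cdot 1 \cdot 8\right) = 8 \left(-158 + 16\right) = 8 \left(-142\right) = -1136$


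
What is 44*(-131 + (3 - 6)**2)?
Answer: -5368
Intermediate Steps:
44*(-131 + (3 - 6)**2) = 44*(-131 + (-3)**2) = 44*(-131 + 9) = 44*(-122) = -5368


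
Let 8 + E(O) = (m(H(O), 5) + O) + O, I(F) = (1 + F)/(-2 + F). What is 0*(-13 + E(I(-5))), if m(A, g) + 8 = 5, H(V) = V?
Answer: 0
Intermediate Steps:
m(A, g) = -3 (m(A, g) = -8 + 5 = -3)
I(F) = (1 + F)/(-2 + F)
E(O) = -11 + 2*O (E(O) = -8 + ((-3 + O) + O) = -8 + (-3 + 2*O) = -11 + 2*O)
0*(-13 + E(I(-5))) = 0*(-13 + (-11 + 2*((1 - 5)/(-2 - 5)))) = 0*(-13 + (-11 + 2*(-4/(-7)))) = 0*(-13 + (-11 + 2*(-⅐*(-4)))) = 0*(-13 + (-11 + 2*(4/7))) = 0*(-13 + (-11 + 8/7)) = 0*(-13 - 69/7) = 0*(-160/7) = 0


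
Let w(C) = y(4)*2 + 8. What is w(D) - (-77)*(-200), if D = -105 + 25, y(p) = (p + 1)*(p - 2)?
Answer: -15372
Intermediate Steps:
y(p) = (1 + p)*(-2 + p)
D = -80
w(C) = 28 (w(C) = (-2 + 4² - 1*4)*2 + 8 = (-2 + 16 - 4)*2 + 8 = 10*2 + 8 = 20 + 8 = 28)
w(D) - (-77)*(-200) = 28 - (-77)*(-200) = 28 - 1*15400 = 28 - 15400 = -15372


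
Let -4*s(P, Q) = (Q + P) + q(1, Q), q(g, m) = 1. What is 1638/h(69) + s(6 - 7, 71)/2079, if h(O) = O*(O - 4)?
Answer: 341107/956340 ≈ 0.35668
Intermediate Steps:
s(P, Q) = -¼ - P/4 - Q/4 (s(P, Q) = -((Q + P) + 1)/4 = -((P + Q) + 1)/4 = -(1 + P + Q)/4 = -¼ - P/4 - Q/4)
h(O) = O*(-4 + O)
1638/h(69) + s(6 - 7, 71)/2079 = 1638/((69*(-4 + 69))) + (-¼ - (6 - 7)/4 - ¼*71)/2079 = 1638/((69*65)) + (-¼ - ¼*(-1) - 71/4)*(1/2079) = 1638/4485 + (-¼ + ¼ - 71/4)*(1/2079) = 1638*(1/4485) - 71/4*1/2079 = 42/115 - 71/8316 = 341107/956340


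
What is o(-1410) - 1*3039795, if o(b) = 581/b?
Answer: -4286111531/1410 ≈ -3.0398e+6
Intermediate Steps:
o(-1410) - 1*3039795 = 581/(-1410) - 1*3039795 = 581*(-1/1410) - 3039795 = -581/1410 - 3039795 = -4286111531/1410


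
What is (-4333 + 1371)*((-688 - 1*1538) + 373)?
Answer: 5488586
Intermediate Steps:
(-4333 + 1371)*((-688 - 1*1538) + 373) = -2962*((-688 - 1538) + 373) = -2962*(-2226 + 373) = -2962*(-1853) = 5488586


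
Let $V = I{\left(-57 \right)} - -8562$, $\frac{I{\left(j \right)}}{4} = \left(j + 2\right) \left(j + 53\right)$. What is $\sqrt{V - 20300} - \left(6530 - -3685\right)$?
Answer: $-10215 + i \sqrt{10858} \approx -10215.0 + 104.2 i$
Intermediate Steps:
$I{\left(j \right)} = 4 \left(2 + j\right) \left(53 + j\right)$ ($I{\left(j \right)} = 4 \left(j + 2\right) \left(j + 53\right) = 4 \left(2 + j\right) \left(53 + j\right)$)
$V = 9442$ ($V = \left(424 + 4 \left(-57\right)^{2} + 220 \left(-57\right)\right) - -8562 = \left(424 + 4 \cdot 3249 - 12540\right) + 8562 = \left(424 + 12996 - 12540\right) + 8562 = 880 + 8562 = 9442$)
$\sqrt{V - 20300} - \left(6530 - -3685\right) = \sqrt{9442 - 20300} - \left(6530 - -3685\right) = \sqrt{-10858} - \left(6530 + 3685\right) = i \sqrt{10858} - 10215 = -10215 + i \sqrt{10858}$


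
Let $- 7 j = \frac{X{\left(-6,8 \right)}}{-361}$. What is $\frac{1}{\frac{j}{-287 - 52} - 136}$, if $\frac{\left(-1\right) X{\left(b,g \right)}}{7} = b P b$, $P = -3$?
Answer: $- \frac{40793}{5547884} \approx -0.0073529$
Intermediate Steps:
$X{\left(b,g \right)} = 21 b^{2}$ ($X{\left(b,g \right)} = - 7 b \left(-3\right) b = - 7 - 3 b b = - 7 \left(- 3 b^{2}\right) = 21 b^{2}$)
$j = \frac{108}{361}$ ($j = - \frac{21 \left(-6\right)^{2} \frac{1}{-361}}{7} = - \frac{21 \cdot 36 \left(- \frac{1}{361}\right)}{7} = - \frac{756 \left(- \frac{1}{361}\right)}{7} = \left(- \frac{1}{7}\right) \left(- \frac{756}{361}\right) = \frac{108}{361} \approx 0.29917$)
$\frac{1}{\frac{j}{-287 - 52} - 136} = \frac{1}{\frac{1}{-287 - 52} \cdot \frac{108}{361} - 136} = \frac{1}{\frac{1}{-339} \cdot \frac{108}{361} - 136} = \frac{1}{\left(- \frac{1}{339}\right) \frac{108}{361} - 136} = \frac{1}{- \frac{36}{40793} - 136} = \frac{1}{- \frac{5547884}{40793}} = - \frac{40793}{5547884}$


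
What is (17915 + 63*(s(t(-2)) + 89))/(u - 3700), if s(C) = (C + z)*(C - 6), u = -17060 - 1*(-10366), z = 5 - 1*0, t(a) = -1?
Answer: -10879/5197 ≈ -2.0933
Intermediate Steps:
z = 5 (z = 5 + 0 = 5)
u = -6694 (u = -17060 + 10366 = -6694)
s(C) = (-6 + C)*(5 + C) (s(C) = (C + 5)*(C - 6) = (5 + C)*(-6 + C) = (-6 + C)*(5 + C))
(17915 + 63*(s(t(-2)) + 89))/(u - 3700) = (17915 + 63*((-30 + (-1)² - 1*(-1)) + 89))/(-6694 - 3700) = (17915 + 63*((-30 + 1 + 1) + 89))/(-10394) = (17915 + 63*(-28 + 89))*(-1/10394) = (17915 + 63*61)*(-1/10394) = (17915 + 3843)*(-1/10394) = 21758*(-1/10394) = -10879/5197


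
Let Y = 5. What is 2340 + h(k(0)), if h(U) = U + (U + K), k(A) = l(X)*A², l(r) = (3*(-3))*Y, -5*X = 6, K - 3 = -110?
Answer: 2233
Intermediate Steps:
K = -107 (K = 3 - 110 = -107)
X = -6/5 (X = -⅕*6 = -6/5 ≈ -1.2000)
l(r) = -45 (l(r) = (3*(-3))*5 = -9*5 = -45)
k(A) = -45*A²
h(U) = -107 + 2*U (h(U) = U + (U - 107) = U + (-107 + U) = -107 + 2*U)
2340 + h(k(0)) = 2340 + (-107 + 2*(-45*0²)) = 2340 + (-107 + 2*(-45*0)) = 2340 + (-107 + 2*0) = 2340 + (-107 + 0) = 2340 - 107 = 2233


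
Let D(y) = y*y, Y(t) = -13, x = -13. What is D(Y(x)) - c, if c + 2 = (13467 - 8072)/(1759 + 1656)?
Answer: 115714/683 ≈ 169.42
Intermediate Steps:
D(y) = y²
c = -287/683 (c = -2 + (13467 - 8072)/(1759 + 1656) = -2 + 5395/3415 = -2 + 5395*(1/3415) = -2 + 1079/683 = -287/683 ≈ -0.42021)
D(Y(x)) - c = (-13)² - 1*(-287/683) = 169 + 287/683 = 115714/683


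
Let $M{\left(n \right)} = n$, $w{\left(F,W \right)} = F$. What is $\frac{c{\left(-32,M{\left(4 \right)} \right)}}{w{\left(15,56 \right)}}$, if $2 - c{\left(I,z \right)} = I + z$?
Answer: $2$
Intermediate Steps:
$c{\left(I,z \right)} = 2 - I - z$ ($c{\left(I,z \right)} = 2 - \left(I + z\right) = 2 - I - z$)
$\frac{c{\left(-32,M{\left(4 \right)} \right)}}{w{\left(15,56 \right)}} = \frac{2 - -32 - 4}{15} = \left(2 + 32 - 4\right) \frac{1}{15} = 30 \cdot \frac{1}{15} = 2$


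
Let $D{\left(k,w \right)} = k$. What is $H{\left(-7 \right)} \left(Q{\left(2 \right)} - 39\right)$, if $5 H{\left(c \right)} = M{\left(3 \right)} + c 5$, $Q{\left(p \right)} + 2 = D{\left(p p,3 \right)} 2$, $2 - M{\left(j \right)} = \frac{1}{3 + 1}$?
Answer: $\frac{4389}{20} \approx 219.45$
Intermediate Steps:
$M{\left(j \right)} = \frac{7}{4}$ ($M{\left(j \right)} = 2 - \frac{1}{3 + 1} = 2 - \frac{1}{4} = \frac{7}{4}$)
$Q{\left(p \right)} = -2 + 2 p^{2}$ ($Q{\left(p \right)} = -2 + p p 2 = -2 + p^{2} \cdot 2 = -2 + 2 p^{2}$)
$H{\left(c \right)} = \frac{7}{20} + c$ ($H{\left(c \right)} = \frac{\frac{7}{4} + c 5}{5} = \frac{\frac{7}{4} + 5 c}{5} = \frac{7}{20} + c$)
$H{\left(-7 \right)} \left(Q{\left(2 \right)} - 39\right) = \left(\frac{7}{20} - 7\right) \left(\left(-2 + 2 \cdot 2^{2}\right) - 39\right) = - \frac{133 \left(\left(-2 + 2 \cdot 4\right) - 39\right)}{20} = - \frac{133 \left(\left(-2 + 8\right) - 39\right)}{20} = - \frac{133 \left(6 - 39\right)}{20} = \left(- \frac{133}{20}\right) \left(-33\right) = \frac{4389}{20}$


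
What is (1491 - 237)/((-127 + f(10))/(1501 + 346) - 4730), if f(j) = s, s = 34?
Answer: -2316138/8736403 ≈ -0.26511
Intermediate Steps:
f(j) = 34
(1491 - 237)/((-127 + f(10))/(1501 + 346) - 4730) = (1491 - 237)/((-127 + 34)/(1501 + 346) - 4730) = 1254/(-93/1847 - 4730) = 1254/(-8736403/1847) = 1254*(-1847/8736403) = -2316138/8736403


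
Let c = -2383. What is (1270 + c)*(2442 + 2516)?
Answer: -5518254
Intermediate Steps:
(1270 + c)*(2442 + 2516) = (1270 - 2383)*(2442 + 2516) = -1113*4958 = -5518254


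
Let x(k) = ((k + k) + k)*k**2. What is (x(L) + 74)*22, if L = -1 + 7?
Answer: 15884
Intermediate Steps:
L = 6
x(k) = 3*k**3 (x(k) = (2*k + k)*k**2 = (3*k)*k**2 = 3*k**3)
(x(L) + 74)*22 = (3*6**3 + 74)*22 = (3*216 + 74)*22 = (648 + 74)*22 = 722*22 = 15884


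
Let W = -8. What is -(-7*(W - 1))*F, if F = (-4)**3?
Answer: 4032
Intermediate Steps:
F = -64
-(-7*(W - 1))*F = -(-7*(-8 - 1))*(-64) = -(-7*(-9))*(-64) = -63*(-64) = -1*(-4032) = 4032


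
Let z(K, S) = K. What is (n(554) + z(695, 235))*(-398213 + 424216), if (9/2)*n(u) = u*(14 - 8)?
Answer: 111838903/3 ≈ 3.7280e+7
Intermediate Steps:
n(u) = 4*u/3 (n(u) = 2*(u*(14 - 8))/9 = 2*(u*6)/9 = 2*(6*u)/9 = 4*u/3)
(n(554) + z(695, 235))*(-398213 + 424216) = ((4/3)*554 + 695)*(-398213 + 424216) = (2216/3 + 695)*26003 = (4301/3)*26003 = 111838903/3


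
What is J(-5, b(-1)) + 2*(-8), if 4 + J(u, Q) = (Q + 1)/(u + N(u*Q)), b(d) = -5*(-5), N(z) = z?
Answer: -101/5 ≈ -20.200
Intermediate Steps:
b(d) = 25
J(u, Q) = -4 + (1 + Q)/(u + Q*u) (J(u, Q) = -4 + (Q + 1)/(u + u*Q) = -4 + (1 + Q)/(u + Q*u))
J(-5, b(-1)) + 2*(-8) = (-4 + 1/(-5)) + 2*(-8) = (-4 - 1/5) - 16 = -21/5 - 16 = -101/5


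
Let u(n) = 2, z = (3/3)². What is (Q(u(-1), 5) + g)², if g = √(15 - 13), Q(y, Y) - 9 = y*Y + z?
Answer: (20 + √2)² ≈ 458.57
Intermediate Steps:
z = 1 (z = (3*(⅓))² = 1² = 1)
Q(y, Y) = 10 + Y*y (Q(y, Y) = 9 + (y*Y + 1) = 9 + (Y*y + 1) = 9 + (1 + Y*y) = 10 + Y*y)
g = √2 ≈ 1.4142
(Q(u(-1), 5) + g)² = ((10 + 5*2) + √2)² = ((10 + 10) + √2)² = (20 + √2)²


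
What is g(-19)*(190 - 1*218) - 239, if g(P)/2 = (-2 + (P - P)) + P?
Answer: 937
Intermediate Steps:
g(P) = -4 + 2*P (g(P) = 2*((-2 + (P - P)) + P) = 2*((-2 + 0) + P) = 2*(-2 + P) = -4 + 2*P)
g(-19)*(190 - 1*218) - 239 = (-4 + 2*(-19))*(190 - 1*218) - 239 = (-4 - 38)*(190 - 218) - 239 = -42*(-28) - 239 = 1176 - 239 = 937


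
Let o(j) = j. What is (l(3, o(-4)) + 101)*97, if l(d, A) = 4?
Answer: 10185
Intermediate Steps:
(l(3, o(-4)) + 101)*97 = (4 + 101)*97 = 105*97 = 10185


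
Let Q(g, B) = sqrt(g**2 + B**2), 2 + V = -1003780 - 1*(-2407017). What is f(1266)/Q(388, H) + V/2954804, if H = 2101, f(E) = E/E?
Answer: 1403235/2954804 + sqrt(4564745)/4564745 ≈ 0.47537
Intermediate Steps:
V = 1403235 (V = -2 + (-1003780 - 1*(-2407017)) = -2 + (-1003780 + 2407017) = -2 + 1403237 = 1403235)
f(E) = 1
Q(g, B) = sqrt(B**2 + g**2)
f(1266)/Q(388, H) + V/2954804 = 1/sqrt(2101**2 + 388**2) + 1403235/2954804 = 1/sqrt(4414201 + 150544) + 1403235*(1/2954804) = 1/sqrt(4564745) + 1403235/2954804 = 1*(sqrt(4564745)/4564745) + 1403235/2954804 = sqrt(4564745)/4564745 + 1403235/2954804 = 1403235/2954804 + sqrt(4564745)/4564745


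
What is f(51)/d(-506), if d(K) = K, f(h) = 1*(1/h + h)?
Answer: -1301/12903 ≈ -0.10083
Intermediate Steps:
f(h) = h + 1/h (f(h) = 1*(h + 1/h) = h + 1/h)
f(51)/d(-506) = (51 + 1/51)/(-506) = (51 + 1/51)*(-1/506) = (2602/51)*(-1/506) = -1301/12903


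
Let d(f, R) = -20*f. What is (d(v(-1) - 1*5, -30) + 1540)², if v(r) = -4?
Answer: 2958400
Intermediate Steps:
(d(v(-1) - 1*5, -30) + 1540)² = (-20*(-4 - 1*5) + 1540)² = (-20*(-4 - 5) + 1540)² = (-20*(-9) + 1540)² = (180 + 1540)² = 1720² = 2958400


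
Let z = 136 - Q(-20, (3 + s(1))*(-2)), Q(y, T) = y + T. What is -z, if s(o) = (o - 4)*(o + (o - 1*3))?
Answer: -168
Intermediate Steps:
s(o) = (-4 + o)*(-3 + 2*o) (s(o) = (-4 + o)*(o + (o - 3)) = (-4 + o)*(o + (-3 + o)) = (-4 + o)*(-3 + 2*o))
Q(y, T) = T + y
z = 168 (z = 136 - ((3 + (12 - 11*1 + 2*1**2))*(-2) - 20) = 136 - ((3 + (12 - 11 + 2*1))*(-2) - 20) = 136 - ((3 + (12 - 11 + 2))*(-2) - 20) = 136 - ((3 + 3)*(-2) - 20) = 136 - (6*(-2) - 20) = 136 - (-12 - 20) = 136 - 1*(-32) = 136 + 32 = 168)
-z = -1*168 = -168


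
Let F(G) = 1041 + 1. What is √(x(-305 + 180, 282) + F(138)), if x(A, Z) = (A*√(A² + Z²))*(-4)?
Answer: √(1042 + 500*√95149) ≈ 394.05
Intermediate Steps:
F(G) = 1042
x(A, Z) = -4*A*√(A² + Z²)
√(x(-305 + 180, 282) + F(138)) = √(-4*(-305 + 180)*√((-305 + 180)² + 282²) + 1042) = √(-4*(-125)*√((-125)² + 79524) + 1042) = √(-4*(-125)*√(15625 + 79524) + 1042) = √(-4*(-125)*√95149 + 1042) = √(500*√95149 + 1042) = √(1042 + 500*√95149)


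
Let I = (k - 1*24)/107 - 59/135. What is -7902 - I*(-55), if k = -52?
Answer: -23011181/2889 ≈ -7965.1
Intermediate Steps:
I = -16573/14445 (I = (-52 - 1*24)/107 - 59/135 = (-52 - 24)*(1/107) - 59*1/135 = -76*1/107 - 59/135 = -76/107 - 59/135 = -16573/14445 ≈ -1.1473)
-7902 - I*(-55) = -7902 - (-16573)*(-55)/14445 = -7902 - 1*182303/2889 = -7902 - 182303/2889 = -23011181/2889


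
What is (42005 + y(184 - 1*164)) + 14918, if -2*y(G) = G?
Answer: 56913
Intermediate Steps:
y(G) = -G/2
(42005 + y(184 - 1*164)) + 14918 = (42005 - (184 - 1*164)/2) + 14918 = (42005 - (184 - 164)/2) + 14918 = (42005 - ½*20) + 14918 = (42005 - 10) + 14918 = 41995 + 14918 = 56913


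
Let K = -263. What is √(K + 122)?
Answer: I*√141 ≈ 11.874*I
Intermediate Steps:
√(K + 122) = √(-263 + 122) = √(-141) = I*√141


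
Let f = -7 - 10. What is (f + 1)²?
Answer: 256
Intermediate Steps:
f = -17
(f + 1)² = (-17 + 1)² = (-16)² = 256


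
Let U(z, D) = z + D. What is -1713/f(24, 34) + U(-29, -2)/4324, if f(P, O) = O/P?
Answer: -88884671/73508 ≈ -1209.2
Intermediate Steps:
U(z, D) = D + z
-1713/f(24, 34) + U(-29, -2)/4324 = -1713/(34/24) + (-2 - 29)/4324 = -1713/(34*(1/24)) - 31*1/4324 = -1713/17/12 - 31/4324 = -1713*12/17 - 31/4324 = -20556/17 - 31/4324 = -88884671/73508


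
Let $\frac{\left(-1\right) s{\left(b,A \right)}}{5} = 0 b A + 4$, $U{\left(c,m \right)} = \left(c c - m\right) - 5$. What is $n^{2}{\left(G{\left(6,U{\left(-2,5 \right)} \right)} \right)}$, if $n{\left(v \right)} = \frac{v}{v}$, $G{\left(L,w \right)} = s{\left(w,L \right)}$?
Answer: $1$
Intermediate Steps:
$U{\left(c,m \right)} = -5 + c^{2} - m$ ($U{\left(c,m \right)} = \left(c^{2} - m\right) - 5 = -5 + c^{2} - m$)
$s{\left(b,A \right)} = -20$ ($s{\left(b,A \right)} = - 5 \left(0 b A + 4\right) = - 5 \left(0 A + 4\right) = - 5 \left(0 + 4\right) = \left(-5\right) 4 = -20$)
$G{\left(L,w \right)} = -20$
$n{\left(v \right)} = 1$
$n^{2}{\left(G{\left(6,U{\left(-2,5 \right)} \right)} \right)} = 1^{2} = 1$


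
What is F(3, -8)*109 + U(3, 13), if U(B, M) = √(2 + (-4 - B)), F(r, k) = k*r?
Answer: -2616 + I*√5 ≈ -2616.0 + 2.2361*I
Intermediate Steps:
U(B, M) = √(-2 - B)
F(3, -8)*109 + U(3, 13) = -8*3*109 + √(-2 - 1*3) = -24*109 + √(-2 - 3) = -2616 + √(-5) = -2616 + I*√5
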